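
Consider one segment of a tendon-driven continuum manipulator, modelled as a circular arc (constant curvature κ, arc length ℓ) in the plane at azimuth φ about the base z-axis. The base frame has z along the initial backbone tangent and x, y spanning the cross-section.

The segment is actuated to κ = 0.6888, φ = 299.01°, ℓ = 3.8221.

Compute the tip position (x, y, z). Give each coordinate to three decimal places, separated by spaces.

θ = κ·ℓ = 0.6888 × 3.8221 = 2.63266 rad
ρ = (1 − cos θ)/κ = (1 − -0.87327)/0.6888 = 2.71961
z = sin θ / κ = 0.48724/0.6888 = 0.70738
x = ρ cos φ = 2.71961 × cos(299.01°) = 1.31891
y = ρ sin φ = 2.71961 × sin(299.01°) = -2.37839

1.319 -2.378 0.707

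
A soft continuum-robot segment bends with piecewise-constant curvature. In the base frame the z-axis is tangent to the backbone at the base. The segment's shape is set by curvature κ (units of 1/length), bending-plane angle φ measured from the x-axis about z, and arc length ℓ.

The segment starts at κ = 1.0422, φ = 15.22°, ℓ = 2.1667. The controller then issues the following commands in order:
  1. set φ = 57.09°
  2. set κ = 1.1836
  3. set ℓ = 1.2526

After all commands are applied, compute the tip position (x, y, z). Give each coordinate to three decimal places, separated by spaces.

0.419 0.647 0.842

initial: κ=1.0422, φ=15.22°, ℓ=2.1667
cmd 1: set φ=57.09° → (κ,φ,ℓ)=(1.0422,57.09°,2.1667) → tip=(0.8521,1.3166,0.7416)
cmd 2: set κ=1.1836 → (κ,φ,ℓ)=(1.1836,57.09°,2.1667) → tip=(0.8437,1.3037,0.4610)
cmd 3: set ℓ=1.2526 → (κ,φ,ℓ)=(1.1836,57.09°,1.2526) → tip=(0.4186,0.6468,0.8416)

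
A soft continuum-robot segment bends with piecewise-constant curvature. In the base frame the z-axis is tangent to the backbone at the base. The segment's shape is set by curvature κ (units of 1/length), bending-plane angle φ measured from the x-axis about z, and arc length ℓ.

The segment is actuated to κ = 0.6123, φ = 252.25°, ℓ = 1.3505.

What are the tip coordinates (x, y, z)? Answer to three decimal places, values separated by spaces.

θ = κ·ℓ = 0.6123 × 1.3505 = 0.82691 rad
ρ = (1 − cos θ)/κ = (1 − 0.67715)/0.6123 = 0.52727
z = sin θ / κ = 0.73584/0.6123 = 1.20177
x = ρ cos φ = 0.52727 × cos(252.25°) = -0.16075
y = ρ sin φ = 0.52727 × sin(252.25°) = -0.50217

-0.161 -0.502 1.202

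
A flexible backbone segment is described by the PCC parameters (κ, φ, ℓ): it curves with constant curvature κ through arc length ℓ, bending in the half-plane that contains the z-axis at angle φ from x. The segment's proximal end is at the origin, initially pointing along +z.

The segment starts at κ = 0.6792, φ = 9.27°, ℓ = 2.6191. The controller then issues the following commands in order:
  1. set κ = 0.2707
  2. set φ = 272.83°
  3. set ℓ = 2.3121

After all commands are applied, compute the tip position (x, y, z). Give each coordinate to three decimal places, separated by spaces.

initial: κ=0.6792, φ=9.27°, ℓ=2.6191
cmd 1: set κ=0.2707 → (κ,φ,ℓ)=(0.2707,9.27°,2.6191) → tip=(0.8786,0.1434,2.4051)
cmd 2: set φ=272.83° → (κ,φ,ℓ)=(0.2707,272.83°,2.6191) → tip=(0.0440,-0.8891,2.4051)
cmd 3: set ℓ=2.3121 → (κ,φ,ℓ)=(0.2707,272.83°,2.3121) → tip=(0.0346,-0.6994,2.1641)

0.035 -0.699 2.164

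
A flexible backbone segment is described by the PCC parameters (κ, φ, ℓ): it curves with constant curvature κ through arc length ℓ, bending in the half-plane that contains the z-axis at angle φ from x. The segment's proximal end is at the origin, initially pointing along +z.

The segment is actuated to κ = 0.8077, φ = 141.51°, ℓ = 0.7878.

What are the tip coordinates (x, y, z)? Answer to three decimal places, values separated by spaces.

θ = κ·ℓ = 0.8077 × 0.7878 = 0.63631 rad
ρ = (1 − cos θ)/κ = (1 − 0.80430)/0.8077 = 0.24230
z = sin θ / κ = 0.59423/0.8077 = 0.73570
x = ρ cos φ = 0.24230 × cos(141.51°) = -0.18965
y = ρ sin φ = 0.24230 × sin(141.51°) = 0.15080

-0.190 0.151 0.736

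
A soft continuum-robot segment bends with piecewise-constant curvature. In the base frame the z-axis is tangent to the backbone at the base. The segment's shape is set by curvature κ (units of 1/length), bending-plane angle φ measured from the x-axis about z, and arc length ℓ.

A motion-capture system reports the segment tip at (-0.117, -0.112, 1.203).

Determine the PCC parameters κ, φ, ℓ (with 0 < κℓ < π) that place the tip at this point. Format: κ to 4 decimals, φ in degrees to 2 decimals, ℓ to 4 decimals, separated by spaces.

0.2198 223.75 1.2175

ρ = √(x²+y²) = √(-0.117² + -0.112²) = 0.16197
φ = atan2(y, x) mod 360° = atan2(-0.112, -0.117) = 223.7492°
|p|² = ρ² + z² = 0.16197² + 1.203² = 1.47344
κ = 2ρ / |p|² = 2×0.16197 / 1.47344 = 0.21985
θ = 2·atan2(ρ, z) = 2·atan2(0.16197, 1.203) = 0.26766 rad
ℓ = θ/κ = 0.26766/0.21985 = 1.21749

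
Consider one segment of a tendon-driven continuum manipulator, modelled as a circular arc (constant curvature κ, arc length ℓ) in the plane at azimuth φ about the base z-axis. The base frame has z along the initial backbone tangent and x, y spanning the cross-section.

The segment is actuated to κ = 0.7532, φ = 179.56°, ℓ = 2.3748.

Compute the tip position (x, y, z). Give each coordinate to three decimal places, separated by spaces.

-1.615 0.012 1.296

θ = κ·ℓ = 0.7532 × 2.3748 = 1.78870 rad
ρ = (1 − cos θ)/κ = (1 − -0.21618)/0.7532 = 1.61469
z = sin θ / κ = 0.97635/0.7532 = 1.29627
x = ρ cos φ = 1.61469 × cos(179.56°) = -1.61464
y = ρ sin φ = 1.61469 × sin(179.56°) = 0.01240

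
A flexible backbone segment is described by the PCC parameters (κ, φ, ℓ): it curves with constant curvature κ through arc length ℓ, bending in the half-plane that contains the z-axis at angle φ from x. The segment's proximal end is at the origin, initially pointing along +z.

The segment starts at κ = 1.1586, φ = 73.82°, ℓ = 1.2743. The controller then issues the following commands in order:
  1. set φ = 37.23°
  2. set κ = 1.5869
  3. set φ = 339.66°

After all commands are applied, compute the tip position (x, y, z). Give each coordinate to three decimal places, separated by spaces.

initial: κ=1.1586, φ=73.82°, ℓ=1.2743
cmd 1: set φ=37.23° → (κ,φ,ℓ)=(1.1586,37.23°,1.2743) → tip=(0.6224,0.4730,0.8593)
cmd 2: set κ=1.5869 → (κ,φ,ℓ)=(1.5869,37.23°,1.2743) → tip=(0.7206,0.5476,0.5670)
cmd 3: set φ=339.66° → (κ,φ,ℓ)=(1.5869,339.66°,1.2743) → tip=(0.8486,-0.3146,0.5670)

0.849 -0.315 0.567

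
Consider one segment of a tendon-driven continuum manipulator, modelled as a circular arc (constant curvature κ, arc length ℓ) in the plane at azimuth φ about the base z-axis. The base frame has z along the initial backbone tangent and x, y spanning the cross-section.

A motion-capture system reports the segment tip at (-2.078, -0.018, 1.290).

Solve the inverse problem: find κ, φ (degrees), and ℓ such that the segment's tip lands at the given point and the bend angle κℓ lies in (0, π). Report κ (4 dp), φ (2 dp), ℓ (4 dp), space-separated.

ρ = √(x²+y²) = √(-2.078² + -0.018²) = 2.07808
φ = atan2(y, x) mod 360° = atan2(-0.018, -2.078) = 180.4963°
|p|² = ρ² + z² = 2.07808² + 1.290² = 5.98251
κ = 2ρ / |p|² = 2×2.07808 / 5.98251 = 0.69472
θ = 2·atan2(ρ, z) = 2·atan2(2.07808, 1.290) = 2.03050 rad
ℓ = θ/κ = 2.03050/0.69472 = 2.92276

0.6947 180.50 2.9228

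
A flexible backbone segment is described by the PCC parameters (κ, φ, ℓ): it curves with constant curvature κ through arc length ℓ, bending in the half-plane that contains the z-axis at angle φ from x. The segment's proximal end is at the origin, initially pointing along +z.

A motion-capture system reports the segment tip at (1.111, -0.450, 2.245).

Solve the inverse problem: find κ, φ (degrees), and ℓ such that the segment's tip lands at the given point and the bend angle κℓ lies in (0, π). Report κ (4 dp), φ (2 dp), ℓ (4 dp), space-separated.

0.3701 337.95 2.6499

ρ = √(x²+y²) = √(1.111² + -0.450²) = 1.19867
φ = atan2(y, x) mod 360° = atan2(-0.450, 1.111) = 337.9501°
|p|² = ρ² + z² = 1.19867² + 2.245² = 6.47685
κ = 2ρ / |p|² = 2×1.19867 / 6.47685 = 0.37014
θ = 2·atan2(ρ, z) = 2·atan2(1.19867, 2.245) = 0.98084 rad
ℓ = θ/κ = 0.98084/0.37014 = 2.64992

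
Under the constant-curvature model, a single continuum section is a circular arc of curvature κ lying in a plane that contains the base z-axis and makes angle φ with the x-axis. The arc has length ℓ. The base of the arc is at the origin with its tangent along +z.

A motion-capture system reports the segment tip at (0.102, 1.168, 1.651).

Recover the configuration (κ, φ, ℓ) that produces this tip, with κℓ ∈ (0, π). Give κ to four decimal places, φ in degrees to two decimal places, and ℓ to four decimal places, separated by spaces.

ρ = √(x²+y²) = √(0.102² + 1.168²) = 1.17245
φ = atan2(y, x) mod 360° = atan2(1.168, 0.102) = 85.0091°
|p|² = ρ² + z² = 1.17245² + 1.651² = 4.10043
κ = 2ρ / |p|² = 2×1.17245 / 4.10043 = 0.57186
θ = 2·atan2(ρ, z) = 2·atan2(1.17245, 1.651) = 1.23500 rad
ℓ = θ/κ = 1.23500/0.57186 = 2.15960

0.5719 85.01 2.1596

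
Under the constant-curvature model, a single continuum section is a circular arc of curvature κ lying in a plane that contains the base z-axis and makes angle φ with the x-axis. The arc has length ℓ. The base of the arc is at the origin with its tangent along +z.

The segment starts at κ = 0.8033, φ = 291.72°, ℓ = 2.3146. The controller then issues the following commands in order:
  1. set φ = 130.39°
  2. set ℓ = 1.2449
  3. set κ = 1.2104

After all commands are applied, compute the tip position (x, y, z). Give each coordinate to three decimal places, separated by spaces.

-0.501 0.589 0.824

initial: κ=0.8033, φ=291.72°, ℓ=2.3146
cmd 1: set φ=130.39° → (κ,φ,ℓ)=(0.8033,130.39°,2.3146) → tip=(-1.0362,1.2179,1.1934)
cmd 2: set ℓ=1.2449 → (κ,φ,ℓ)=(0.8033,130.39°,1.2449) → tip=(-0.3708,0.4359,1.0475)
cmd 3: set κ=1.2104 → (κ,φ,ℓ)=(1.2104,130.39°,1.2449) → tip=(-0.5011,0.5890,0.8245)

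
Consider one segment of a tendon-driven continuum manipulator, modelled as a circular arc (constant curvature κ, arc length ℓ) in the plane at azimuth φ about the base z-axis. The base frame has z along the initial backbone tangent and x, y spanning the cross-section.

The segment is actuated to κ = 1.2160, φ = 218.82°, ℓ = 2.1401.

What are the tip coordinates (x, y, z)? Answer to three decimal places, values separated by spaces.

θ = κ·ℓ = 1.2160 × 2.1401 = 2.60236 rad
ρ = (1 − cos θ)/κ = (1 − -0.85810)/1.2160 = 1.52805
z = sin θ / κ = 0.51348/1.2160 = 0.42227
x = ρ cos φ = 1.52805 × cos(218.82°) = -1.19053
y = ρ sin φ = 1.52805 × sin(218.82°) = -0.95789

-1.191 -0.958 0.422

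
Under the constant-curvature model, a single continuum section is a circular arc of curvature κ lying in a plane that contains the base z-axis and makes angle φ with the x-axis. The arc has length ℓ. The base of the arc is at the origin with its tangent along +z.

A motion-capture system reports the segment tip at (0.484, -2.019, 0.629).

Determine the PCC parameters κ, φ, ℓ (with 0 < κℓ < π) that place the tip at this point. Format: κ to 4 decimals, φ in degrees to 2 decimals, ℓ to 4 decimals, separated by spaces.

0.8823 283.48 2.8938

ρ = √(x²+y²) = √(0.484² + -2.019²) = 2.07620
φ = atan2(y, x) mod 360° = atan2(-2.019, 0.484) = 283.4807°
|p|² = ρ² + z² = 2.07620² + 0.629² = 4.70626
κ = 2ρ / |p|² = 2×2.07620 / 4.70626 = 0.88232
θ = 2·atan2(ρ, z) = 2·atan2(2.07620, 0.629) = 2.55326 rad
ℓ = θ/κ = 2.55326/0.88232 = 2.89381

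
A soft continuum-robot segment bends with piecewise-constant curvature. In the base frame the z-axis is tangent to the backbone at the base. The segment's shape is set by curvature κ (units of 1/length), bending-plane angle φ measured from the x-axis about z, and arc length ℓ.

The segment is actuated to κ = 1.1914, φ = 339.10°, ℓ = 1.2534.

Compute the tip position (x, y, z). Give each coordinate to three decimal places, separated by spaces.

θ = κ·ℓ = 1.1914 × 1.2534 = 1.49330 rad
ρ = (1 − cos θ)/κ = (1 − 0.07742)/1.1914 = 0.77437
z = sin θ / κ = 0.99700/1.1914 = 0.83683
x = ρ cos φ = 0.77437 × cos(339.10°) = 0.72342
y = ρ sin φ = 0.77437 × sin(339.10°) = -0.27625

0.723 -0.276 0.837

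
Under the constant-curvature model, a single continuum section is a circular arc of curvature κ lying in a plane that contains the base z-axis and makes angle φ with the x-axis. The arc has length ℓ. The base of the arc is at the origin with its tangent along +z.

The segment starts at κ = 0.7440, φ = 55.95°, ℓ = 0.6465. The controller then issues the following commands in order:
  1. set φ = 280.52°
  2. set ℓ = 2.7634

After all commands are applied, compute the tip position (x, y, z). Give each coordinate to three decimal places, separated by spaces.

0.360 -1.938 1.189

initial: κ=0.7440, φ=55.95°, ℓ=0.6465
cmd 1: set φ=280.52° → (κ,φ,ℓ)=(0.7440,280.52°,0.6465) → tip=(0.0278,-0.1499,0.6219)
cmd 2: set ℓ=2.7634 → (κ,φ,ℓ)=(0.7440,280.52°,2.7634) → tip=(0.3598,-1.9378,1.1890)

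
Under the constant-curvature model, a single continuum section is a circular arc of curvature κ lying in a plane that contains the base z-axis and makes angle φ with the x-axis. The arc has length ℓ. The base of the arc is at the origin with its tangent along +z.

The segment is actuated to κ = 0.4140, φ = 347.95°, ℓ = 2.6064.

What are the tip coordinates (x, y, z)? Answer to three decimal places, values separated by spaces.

1.247 -0.266 2.129

θ = κ·ℓ = 0.4140 × 2.6064 = 1.07905 rad
ρ = (1 − cos θ)/κ = (1 − 0.47217)/0.4140 = 1.27496
z = sin θ / κ = 0.88151/0.4140 = 2.12925
x = ρ cos φ = 1.27496 × cos(347.95°) = 1.24687
y = ρ sin φ = 1.27496 × sin(347.95°) = -0.26617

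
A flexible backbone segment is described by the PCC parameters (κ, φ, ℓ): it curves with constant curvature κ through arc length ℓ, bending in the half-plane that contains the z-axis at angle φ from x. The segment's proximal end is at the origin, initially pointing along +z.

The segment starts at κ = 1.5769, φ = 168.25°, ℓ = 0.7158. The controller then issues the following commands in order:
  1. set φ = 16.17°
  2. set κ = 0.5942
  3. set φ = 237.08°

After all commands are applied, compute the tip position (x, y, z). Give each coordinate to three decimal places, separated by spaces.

-0.081 -0.126 0.694

initial: κ=1.5769, φ=168.25°, ℓ=0.7158
cmd 1: set φ=16.17° → (κ,φ,ℓ)=(1.5769,16.17°,0.7158) → tip=(0.3485,0.1011,0.5732)
cmd 2: set κ=0.5942 → (κ,φ,ℓ)=(0.5942,16.17°,0.7158) → tip=(0.1440,0.0418,0.6944)
cmd 3: set φ=237.08° → (κ,φ,ℓ)=(0.5942,237.08°,0.7158) → tip=(-0.0815,-0.1259,0.6944)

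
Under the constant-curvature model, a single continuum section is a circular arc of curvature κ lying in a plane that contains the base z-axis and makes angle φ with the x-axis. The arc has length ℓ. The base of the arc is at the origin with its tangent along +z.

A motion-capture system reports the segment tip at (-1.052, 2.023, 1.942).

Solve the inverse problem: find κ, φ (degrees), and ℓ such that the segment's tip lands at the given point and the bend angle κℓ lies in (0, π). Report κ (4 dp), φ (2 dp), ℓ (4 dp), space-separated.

0.5084 117.48 3.4043

ρ = √(x²+y²) = √(-1.052² + 2.023²) = 2.28018
φ = atan2(y, x) mod 360° = atan2(2.023, -1.052) = 117.4753°
|p|² = ρ² + z² = 2.28018² + 1.942² = 8.97060
κ = 2ρ / |p|² = 2×2.28018 / 8.97060 = 0.50837
θ = 2·atan2(ρ, z) = 2·atan2(2.28018, 1.942) = 1.73065 rad
ℓ = θ/κ = 1.73065/0.50837 = 3.40432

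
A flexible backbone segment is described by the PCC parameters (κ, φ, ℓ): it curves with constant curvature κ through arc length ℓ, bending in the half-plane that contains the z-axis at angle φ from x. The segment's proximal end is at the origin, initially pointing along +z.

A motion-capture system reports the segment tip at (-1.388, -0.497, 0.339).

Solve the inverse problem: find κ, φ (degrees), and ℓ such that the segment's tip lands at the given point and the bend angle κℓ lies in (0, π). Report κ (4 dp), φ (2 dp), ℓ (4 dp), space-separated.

1.2885 199.70 2.0874

ρ = √(x²+y²) = √(-1.388² + -0.497²) = 1.47430
φ = atan2(y, x) mod 360° = atan2(-0.497, -1.388) = 199.7009°
|p|² = ρ² + z² = 1.47430² + 0.339² = 2.28847
κ = 2ρ / |p|² = 2×1.47430 / 2.28847 = 1.28845
θ = 2·atan2(ρ, z) = 2·atan2(1.47430, 0.339) = 2.68957 rad
ℓ = θ/κ = 2.68957/1.28845 = 2.08744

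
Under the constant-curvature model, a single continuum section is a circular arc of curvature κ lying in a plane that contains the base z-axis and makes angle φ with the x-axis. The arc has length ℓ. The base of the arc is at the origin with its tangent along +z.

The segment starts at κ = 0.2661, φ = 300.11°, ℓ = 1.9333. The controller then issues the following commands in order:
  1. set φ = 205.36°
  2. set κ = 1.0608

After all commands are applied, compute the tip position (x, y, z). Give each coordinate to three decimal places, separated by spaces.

initial: κ=0.2661, φ=300.11°, ℓ=1.9333
cmd 1: set φ=205.36° → (κ,φ,ℓ)=(0.2661,205.36°,1.9333) → tip=(-0.4395,-0.2083,1.8491)
cmd 2: set κ=1.0608 → (κ,φ,ℓ)=(1.0608,205.36°,1.9333) → tip=(-1.2452,-0.5902,0.8361)

-1.245 -0.590 0.836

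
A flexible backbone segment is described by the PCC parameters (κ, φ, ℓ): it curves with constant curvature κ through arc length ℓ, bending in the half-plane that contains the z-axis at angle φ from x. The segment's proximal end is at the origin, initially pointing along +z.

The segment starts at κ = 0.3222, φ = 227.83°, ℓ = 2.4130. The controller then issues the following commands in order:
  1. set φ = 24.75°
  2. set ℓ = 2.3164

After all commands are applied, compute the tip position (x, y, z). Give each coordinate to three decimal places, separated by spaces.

0.749 0.345 2.107

initial: κ=0.3222, φ=227.83°, ℓ=2.4130
cmd 1: set φ=24.75° → (κ,φ,ℓ)=(0.3222,24.75°,2.4130) → tip=(0.8098,0.3733,2.1771)
cmd 2: set ℓ=2.3164 → (κ,φ,ℓ)=(0.3222,24.75°,2.3164) → tip=(0.7492,0.3454,2.1073)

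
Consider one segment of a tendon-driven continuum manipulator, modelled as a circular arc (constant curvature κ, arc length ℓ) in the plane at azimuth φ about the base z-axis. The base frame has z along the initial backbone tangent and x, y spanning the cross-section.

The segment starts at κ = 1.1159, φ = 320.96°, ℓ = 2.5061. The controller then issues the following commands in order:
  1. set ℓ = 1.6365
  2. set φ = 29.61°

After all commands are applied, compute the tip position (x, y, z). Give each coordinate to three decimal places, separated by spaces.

0.976 0.555 0.867

initial: κ=1.1159, φ=320.96°, ℓ=2.5061
cmd 1: set ℓ=1.6365 → (κ,φ,ℓ)=(1.1159,320.96°,1.6365) → tip=(0.8719,-0.7070,0.8671)
cmd 2: set φ=29.61° → (κ,φ,ℓ)=(1.1159,29.61°,1.6365) → tip=(0.9759,0.5546,0.8671)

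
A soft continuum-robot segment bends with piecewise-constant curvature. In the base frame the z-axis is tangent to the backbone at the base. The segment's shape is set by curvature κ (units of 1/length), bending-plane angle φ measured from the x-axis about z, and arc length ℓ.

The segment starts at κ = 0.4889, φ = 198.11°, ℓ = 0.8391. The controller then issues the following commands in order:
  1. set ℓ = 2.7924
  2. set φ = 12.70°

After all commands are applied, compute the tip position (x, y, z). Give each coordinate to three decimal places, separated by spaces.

initial: κ=0.4889, φ=198.11°, ℓ=0.8391
cmd 1: set ℓ=2.7924 → (κ,φ,ℓ)=(0.4889,198.11°,2.7924) → tip=(-1.5472,-0.5060,2.0023)
cmd 2: set φ=12.70° → (κ,φ,ℓ)=(0.4889,12.70°,2.7924) → tip=(1.5880,0.3579,2.0023)

1.588 0.358 2.002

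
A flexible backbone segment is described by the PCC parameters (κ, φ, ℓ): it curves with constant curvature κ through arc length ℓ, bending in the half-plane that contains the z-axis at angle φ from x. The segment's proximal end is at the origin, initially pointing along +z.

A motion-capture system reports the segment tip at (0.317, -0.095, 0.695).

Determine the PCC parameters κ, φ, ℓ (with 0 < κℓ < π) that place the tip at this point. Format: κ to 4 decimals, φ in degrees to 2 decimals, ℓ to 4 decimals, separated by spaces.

ρ = √(x²+y²) = √(0.317² + -0.095²) = 0.33093
φ = atan2(y, x) mod 360° = atan2(-0.095, 0.317) = 343.3173°
|p|² = ρ² + z² = 0.33093² + 0.695² = 0.59254
κ = 2ρ / |p|² = 2×0.33093 / 0.59254 = 1.11699
θ = 2·atan2(ρ, z) = 2·atan2(0.33093, 0.695) = 0.88878 rad
ℓ = θ/κ = 0.88878/1.11699 = 0.79570

1.1170 343.32 0.7957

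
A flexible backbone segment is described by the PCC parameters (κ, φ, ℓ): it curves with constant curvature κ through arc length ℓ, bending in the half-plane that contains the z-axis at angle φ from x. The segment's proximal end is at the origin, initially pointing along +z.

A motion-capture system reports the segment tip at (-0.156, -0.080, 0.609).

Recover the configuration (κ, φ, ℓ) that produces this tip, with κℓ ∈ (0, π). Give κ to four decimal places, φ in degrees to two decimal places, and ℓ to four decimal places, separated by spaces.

ρ = √(x²+y²) = √(-0.156² + -0.080²) = 0.17532
φ = atan2(y, x) mod 360° = atan2(-0.080, -0.156) = 207.1497°
|p|² = ρ² + z² = 0.17532² + 0.609² = 0.40162
κ = 2ρ / |p|² = 2×0.17532 / 0.40162 = 0.87305
θ = 2·atan2(ρ, z) = 2·atan2(0.17532, 0.609) = 0.56060 rad
ℓ = θ/κ = 0.56060/0.87305 = 0.64211

0.8731 207.15 0.6421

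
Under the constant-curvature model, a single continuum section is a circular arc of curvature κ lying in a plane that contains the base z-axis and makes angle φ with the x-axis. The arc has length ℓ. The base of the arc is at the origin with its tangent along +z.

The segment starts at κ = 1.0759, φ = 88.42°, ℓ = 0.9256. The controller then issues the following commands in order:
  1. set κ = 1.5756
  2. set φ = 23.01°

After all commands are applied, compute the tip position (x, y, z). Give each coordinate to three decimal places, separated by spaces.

initial: κ=1.0759, φ=88.42°, ℓ=0.9256
cmd 1: set κ=1.5756 → (κ,φ,ℓ)=(1.5756,88.42°,0.9256) → tip=(0.0155,0.5633,0.6307)
cmd 2: set φ=23.01° → (κ,φ,ℓ)=(1.5756,23.01°,0.9256) → tip=(0.5186,0.2203,0.6307)

0.519 0.220 0.631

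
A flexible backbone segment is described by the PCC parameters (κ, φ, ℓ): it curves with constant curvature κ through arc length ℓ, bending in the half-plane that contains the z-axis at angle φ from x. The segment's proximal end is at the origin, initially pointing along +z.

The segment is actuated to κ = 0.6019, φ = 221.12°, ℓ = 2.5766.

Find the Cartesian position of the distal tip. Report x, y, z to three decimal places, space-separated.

-1.227 -1.071 1.661

θ = κ·ℓ = 0.6019 × 2.5766 = 1.55086 rad
ρ = (1 − cos θ)/κ = (1 − 0.01994)/0.6019 = 1.62828
z = sin θ / κ = 0.99980/0.6019 = 1.66108
x = ρ cos φ = 1.62828 × cos(221.12°) = -1.22664
y = ρ sin φ = 1.62828 × sin(221.12°) = -1.07082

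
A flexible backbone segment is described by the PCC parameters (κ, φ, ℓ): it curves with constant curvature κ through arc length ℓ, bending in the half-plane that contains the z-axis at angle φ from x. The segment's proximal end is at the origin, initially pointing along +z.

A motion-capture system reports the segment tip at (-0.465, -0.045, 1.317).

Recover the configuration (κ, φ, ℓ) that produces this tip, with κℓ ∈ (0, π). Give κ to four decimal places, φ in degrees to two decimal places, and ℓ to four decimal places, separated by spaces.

ρ = √(x²+y²) = √(-0.465² + -0.045²) = 0.46717
φ = atan2(y, x) mod 360° = atan2(-0.045, -0.465) = 185.5275°
|p|² = ρ² + z² = 0.46717² + 1.317² = 1.95274
κ = 2ρ / |p|² = 2×0.46717 / 1.95274 = 0.47848
θ = 2·atan2(ρ, z) = 2·atan2(0.46717, 1.317) = 0.68176 rad
ℓ = θ/κ = 0.68176/0.47848 = 1.42484

0.4785 185.53 1.4248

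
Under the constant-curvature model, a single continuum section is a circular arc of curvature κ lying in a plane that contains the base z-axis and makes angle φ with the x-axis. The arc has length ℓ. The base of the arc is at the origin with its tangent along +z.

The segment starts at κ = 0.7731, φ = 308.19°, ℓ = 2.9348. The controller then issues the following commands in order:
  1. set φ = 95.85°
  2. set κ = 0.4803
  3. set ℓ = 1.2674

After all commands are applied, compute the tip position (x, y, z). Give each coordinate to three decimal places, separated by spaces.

initial: κ=0.7731, φ=308.19°, ℓ=2.9348
cmd 1: set φ=95.85° → (κ,φ,ℓ)=(0.7731,95.85°,2.9348) → tip=(-0.2166,2.1138,0.9909)
cmd 2: set κ=0.4803 → (κ,φ,ℓ)=(0.4803,95.85°,2.9348) → tip=(-0.1781,1.7387,2.0550)
cmd 3: set ℓ=1.2674 → (κ,φ,ℓ)=(0.4803,95.85°,1.2674) → tip=(-0.0381,0.3720,1.1906)

-0.038 0.372 1.191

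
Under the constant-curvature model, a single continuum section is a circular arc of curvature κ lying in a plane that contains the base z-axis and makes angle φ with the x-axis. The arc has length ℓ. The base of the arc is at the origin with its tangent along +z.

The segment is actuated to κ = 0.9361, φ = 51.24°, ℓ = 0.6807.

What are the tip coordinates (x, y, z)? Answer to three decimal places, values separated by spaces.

θ = κ·ℓ = 0.9361 × 0.6807 = 0.63720 rad
ρ = (1 − cos θ)/κ = (1 − 0.80376)/0.9361 = 0.20963
z = sin θ / κ = 0.59495/0.9361 = 0.63556
x = ρ cos φ = 0.20963 × cos(51.24°) = 0.13124
y = ρ sin φ = 0.20963 × sin(51.24°) = 0.16347

0.131 0.163 0.636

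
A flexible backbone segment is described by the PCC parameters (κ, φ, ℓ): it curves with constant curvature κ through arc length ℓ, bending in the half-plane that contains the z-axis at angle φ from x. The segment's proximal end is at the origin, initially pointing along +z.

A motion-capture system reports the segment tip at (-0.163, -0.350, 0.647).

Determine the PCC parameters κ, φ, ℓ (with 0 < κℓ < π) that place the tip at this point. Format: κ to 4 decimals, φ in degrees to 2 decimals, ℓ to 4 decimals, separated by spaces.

ρ = √(x²+y²) = √(-0.163² + -0.350²) = 0.38609
φ = atan2(y, x) mod 360° = atan2(-0.350, -0.163) = 245.0279°
|p|² = ρ² + z² = 0.38609² + 0.647² = 0.56768
κ = 2ρ / |p|² = 2×0.38609 / 0.56768 = 1.36026
θ = 2·atan2(ρ, z) = 2·atan2(0.38609, 0.647) = 1.07605 rad
ℓ = θ/κ = 1.07605/1.36026 = 0.79106

1.3603 245.03 0.7911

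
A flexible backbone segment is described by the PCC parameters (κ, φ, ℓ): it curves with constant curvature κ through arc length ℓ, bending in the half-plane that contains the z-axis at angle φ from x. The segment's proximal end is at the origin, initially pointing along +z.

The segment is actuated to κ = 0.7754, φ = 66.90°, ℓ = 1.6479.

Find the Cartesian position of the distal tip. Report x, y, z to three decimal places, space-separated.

θ = κ·ℓ = 0.7754 × 1.6479 = 1.27778 rad
ρ = (1 − cos θ)/κ = (1 − 0.28884)/0.7754 = 0.91715
z = sin θ / κ = 0.95738/0.7754 = 1.23469
x = ρ cos φ = 0.91715 × cos(66.90°) = 0.35983
y = ρ sin φ = 0.91715 × sin(66.90°) = 0.84362

0.360 0.844 1.235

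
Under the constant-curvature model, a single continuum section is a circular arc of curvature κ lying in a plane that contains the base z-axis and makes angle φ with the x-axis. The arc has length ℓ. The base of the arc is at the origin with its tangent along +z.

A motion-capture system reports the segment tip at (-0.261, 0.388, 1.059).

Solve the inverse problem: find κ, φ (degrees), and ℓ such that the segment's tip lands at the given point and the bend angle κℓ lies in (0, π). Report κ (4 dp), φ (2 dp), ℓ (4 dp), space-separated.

ρ = √(x²+y²) = √(-0.261² + 0.388²) = 0.46762
φ = atan2(y, x) mod 360° = atan2(0.388, -0.261) = 123.9279°
|p|² = ρ² + z² = 0.46762² + 1.059² = 1.34015
κ = 2ρ / |p|² = 2×0.46762 / 1.34015 = 0.69786
θ = 2·atan2(ρ, z) = 2·atan2(0.46762, 1.059) = 0.83163 rad
ℓ = θ/κ = 0.83163/0.69786 = 1.19169

0.6979 123.93 1.1917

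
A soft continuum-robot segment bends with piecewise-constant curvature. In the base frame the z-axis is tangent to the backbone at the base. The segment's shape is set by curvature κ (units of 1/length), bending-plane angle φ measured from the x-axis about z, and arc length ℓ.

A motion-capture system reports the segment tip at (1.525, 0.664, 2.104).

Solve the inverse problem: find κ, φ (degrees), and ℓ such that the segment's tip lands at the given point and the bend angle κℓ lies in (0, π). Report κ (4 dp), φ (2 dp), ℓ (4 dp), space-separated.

0.4625 23.53 2.8930

ρ = √(x²+y²) = √(1.525² + 0.664²) = 1.66329
φ = atan2(y, x) mod 360° = atan2(0.664, 1.525) = 23.5288°
|p|² = ρ² + z² = 1.66329² + 2.104² = 7.19334
κ = 2ρ / |p|² = 2×1.66329 / 7.19334 = 0.46245
θ = 2·atan2(ρ, z) = 2·atan2(1.66329, 2.104) = 1.33789 rad
ℓ = θ/κ = 1.33789/0.46245 = 2.89303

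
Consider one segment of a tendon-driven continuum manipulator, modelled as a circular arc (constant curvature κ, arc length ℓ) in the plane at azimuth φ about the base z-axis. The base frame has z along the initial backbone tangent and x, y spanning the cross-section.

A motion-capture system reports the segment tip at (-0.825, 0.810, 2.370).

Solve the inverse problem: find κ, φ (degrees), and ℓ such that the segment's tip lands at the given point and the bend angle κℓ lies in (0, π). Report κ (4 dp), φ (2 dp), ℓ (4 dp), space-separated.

0.3325 135.53 2.7297

ρ = √(x²+y²) = √(-0.825² + 0.810²) = 1.15617
φ = atan2(y, x) mod 360° = atan2(0.810, -0.825) = 135.5256°
|p|² = ρ² + z² = 1.15617² + 2.370² = 6.95363
κ = 2ρ / |p|² = 2×1.15617 / 6.95363 = 0.33254
θ = 2·atan2(ρ, z) = 2·atan2(1.15617, 2.370) = 0.90774 rad
ℓ = θ/κ = 0.90774/0.33254 = 2.72973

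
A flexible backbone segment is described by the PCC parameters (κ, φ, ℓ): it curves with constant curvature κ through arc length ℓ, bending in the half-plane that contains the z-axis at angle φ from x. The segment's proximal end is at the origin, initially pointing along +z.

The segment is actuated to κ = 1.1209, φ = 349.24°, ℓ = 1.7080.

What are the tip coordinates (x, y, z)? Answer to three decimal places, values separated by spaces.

1.172 -0.223 0.840

θ = κ·ℓ = 1.1209 × 1.7080 = 1.91450 rad
ρ = (1 − cos θ)/κ = (1 − -0.33697)/1.1209 = 1.19277
z = sin θ / κ = 0.94151/1.1209 = 0.83996
x = ρ cos φ = 1.19277 × cos(349.24°) = 1.17180
y = ρ sin φ = 1.19277 × sin(349.24°) = -0.22268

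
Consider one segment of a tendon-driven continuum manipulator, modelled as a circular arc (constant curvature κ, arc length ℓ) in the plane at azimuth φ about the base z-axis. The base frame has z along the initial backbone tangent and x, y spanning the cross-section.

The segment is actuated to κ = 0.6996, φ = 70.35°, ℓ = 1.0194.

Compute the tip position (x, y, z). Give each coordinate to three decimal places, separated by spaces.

0.117 0.328 0.935

θ = κ·ℓ = 0.6996 × 1.0194 = 0.71317 rad
ρ = (1 − cos θ)/κ = (1 − 0.75629)/0.6996 = 0.34836
z = sin θ / κ = 0.65424/0.6996 = 0.93516
x = ρ cos φ = 0.34836 × cos(70.35°) = 0.11714
y = ρ sin φ = 0.34836 × sin(70.35°) = 0.32807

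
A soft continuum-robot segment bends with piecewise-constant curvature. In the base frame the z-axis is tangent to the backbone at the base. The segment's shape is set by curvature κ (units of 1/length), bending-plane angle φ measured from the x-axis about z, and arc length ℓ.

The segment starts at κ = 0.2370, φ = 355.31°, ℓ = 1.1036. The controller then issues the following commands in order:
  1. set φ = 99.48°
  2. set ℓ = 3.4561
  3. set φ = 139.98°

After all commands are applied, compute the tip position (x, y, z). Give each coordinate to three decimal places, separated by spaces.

initial: κ=0.2370, φ=355.31°, ℓ=1.1036
cmd 1: set φ=99.48° → (κ,φ,ℓ)=(0.2370,99.48°,1.1036) → tip=(-0.0236,0.1415,1.0911)
cmd 2: set ℓ=3.4561 → (κ,φ,ℓ)=(0.2370,99.48°,3.4561) → tip=(-0.2204,1.3198,3.0824)
cmd 3: set φ=139.98° → (κ,φ,ℓ)=(0.2370,139.98°,3.4561) → tip=(-1.0247,0.8604,3.0824)

-1.025 0.860 3.082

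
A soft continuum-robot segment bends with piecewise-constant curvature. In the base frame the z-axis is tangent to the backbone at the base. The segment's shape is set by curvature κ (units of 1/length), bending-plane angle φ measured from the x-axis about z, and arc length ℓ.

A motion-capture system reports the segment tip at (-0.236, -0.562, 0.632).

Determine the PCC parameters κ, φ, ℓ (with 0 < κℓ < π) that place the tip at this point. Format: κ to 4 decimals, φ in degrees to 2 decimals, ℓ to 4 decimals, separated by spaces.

ρ = √(x²+y²) = √(-0.236² + -0.562²) = 0.60954
φ = atan2(y, x) mod 360° = atan2(-0.562, -0.236) = 247.2211°
|p|² = ρ² + z² = 0.60954² + 0.632² = 0.77096
κ = 2ρ / |p|² = 2×0.60954 / 0.77096 = 1.58124
θ = 2·atan2(ρ, z) = 2·atan2(0.60954, 0.632) = 1.53462 rad
ℓ = θ/κ = 1.53462/1.58124 = 0.97052

1.5812 247.22 0.9705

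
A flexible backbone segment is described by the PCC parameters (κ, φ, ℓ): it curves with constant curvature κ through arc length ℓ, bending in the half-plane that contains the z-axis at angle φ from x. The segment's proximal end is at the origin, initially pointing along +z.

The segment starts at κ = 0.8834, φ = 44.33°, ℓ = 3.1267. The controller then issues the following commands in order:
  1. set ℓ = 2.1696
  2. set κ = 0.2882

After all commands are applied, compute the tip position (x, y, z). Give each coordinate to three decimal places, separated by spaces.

0.470 0.459 2.031

initial: κ=0.8834, φ=44.33°, ℓ=3.1267
cmd 1: set ℓ=2.1696 → (κ,φ,ℓ)=(0.8834,44.33°,2.1696) → tip=(1.0842,1.0592,1.0650)
cmd 2: set κ=0.2882 → (κ,φ,ℓ)=(0.2882,44.33°,2.1696) → tip=(0.4696,0.4587,2.0310)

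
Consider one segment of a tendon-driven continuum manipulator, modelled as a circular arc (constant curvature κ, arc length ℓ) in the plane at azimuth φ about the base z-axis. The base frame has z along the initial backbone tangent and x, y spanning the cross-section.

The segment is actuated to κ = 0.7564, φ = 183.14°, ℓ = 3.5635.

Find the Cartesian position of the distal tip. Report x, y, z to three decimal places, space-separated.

θ = κ·ℓ = 0.7564 × 3.5635 = 2.69543 rad
ρ = (1 − cos θ)/κ = (1 − -0.90211)/0.7564 = 2.51469
z = sin θ / κ = 0.43151/0.7564 = 0.57047
x = ρ cos φ = 2.51469 × cos(183.14°) = -2.51091
y = ρ sin φ = 2.51469 × sin(183.14°) = -0.13774

-2.511 -0.138 0.570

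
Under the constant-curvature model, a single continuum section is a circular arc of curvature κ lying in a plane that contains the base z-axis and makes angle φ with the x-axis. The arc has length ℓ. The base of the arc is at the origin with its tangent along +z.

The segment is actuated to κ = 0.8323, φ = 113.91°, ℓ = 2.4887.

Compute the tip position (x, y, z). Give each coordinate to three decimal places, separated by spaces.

-0.721 1.626 1.054

θ = κ·ℓ = 0.8323 × 2.4887 = 2.07135 rad
ρ = (1 − cos θ)/κ = (1 − -0.47991)/0.8323 = 1.77809
z = sin θ / κ = 0.87732/0.8323 = 1.05409
x = ρ cos φ = 1.77809 × cos(113.91°) = -0.72066
y = ρ sin φ = 1.77809 × sin(113.91°) = 1.62550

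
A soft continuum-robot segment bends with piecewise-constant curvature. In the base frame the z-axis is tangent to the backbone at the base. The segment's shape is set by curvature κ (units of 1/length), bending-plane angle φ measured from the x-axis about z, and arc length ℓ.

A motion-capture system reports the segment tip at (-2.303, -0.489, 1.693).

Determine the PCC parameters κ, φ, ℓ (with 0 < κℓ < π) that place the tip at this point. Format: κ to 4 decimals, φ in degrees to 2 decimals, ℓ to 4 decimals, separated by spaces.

0.5599 191.99 3.3838

ρ = √(x²+y²) = √(-2.303² + -0.489²) = 2.35434
φ = atan2(y, x) mod 360° = atan2(-0.489, -2.303) = 191.9877°
|p|² = ρ² + z² = 2.35434² + 1.693² = 8.40918
κ = 2ρ / |p|² = 2×2.35434 / 8.40918 = 0.55995
θ = 2·atan2(ρ, z) = 2·atan2(2.35434, 1.693) = 1.89474 rad
ℓ = θ/κ = 1.89474/0.55995 = 3.38379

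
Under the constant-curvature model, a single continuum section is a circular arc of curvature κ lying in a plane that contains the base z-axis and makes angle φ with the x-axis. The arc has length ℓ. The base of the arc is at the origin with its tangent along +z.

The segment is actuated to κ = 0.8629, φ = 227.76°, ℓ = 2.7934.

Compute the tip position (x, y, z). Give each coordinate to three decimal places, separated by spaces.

-1.359 -1.497 0.774

θ = κ·ℓ = 0.8629 × 2.7934 = 2.41042 rad
ρ = (1 − cos θ)/κ = (1 − -0.74440)/0.8629 = 2.02155
z = sin θ / κ = 0.66774/0.8629 = 0.77383
x = ρ cos φ = 2.02155 × cos(227.76°) = -1.35896
y = ρ sin φ = 2.02155 × sin(227.76°) = -1.49662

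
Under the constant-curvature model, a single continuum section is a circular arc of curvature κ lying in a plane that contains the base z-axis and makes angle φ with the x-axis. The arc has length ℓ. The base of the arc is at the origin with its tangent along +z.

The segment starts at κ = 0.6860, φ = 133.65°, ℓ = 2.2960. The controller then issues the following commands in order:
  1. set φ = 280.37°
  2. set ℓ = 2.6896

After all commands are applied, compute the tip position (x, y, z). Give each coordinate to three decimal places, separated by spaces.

initial: κ=0.6860, φ=133.65°, ℓ=2.2960
cmd 1: set φ=280.37° → (κ,φ,ℓ)=(0.6860,280.37°,2.2960) → tip=(0.2635,-1.4400,1.4577)
cmd 2: set ℓ=2.6896 → (κ,φ,ℓ)=(0.6860,280.37°,2.6896) → tip=(0.3335,-1.8223,1.4032)

0.333 -1.822 1.403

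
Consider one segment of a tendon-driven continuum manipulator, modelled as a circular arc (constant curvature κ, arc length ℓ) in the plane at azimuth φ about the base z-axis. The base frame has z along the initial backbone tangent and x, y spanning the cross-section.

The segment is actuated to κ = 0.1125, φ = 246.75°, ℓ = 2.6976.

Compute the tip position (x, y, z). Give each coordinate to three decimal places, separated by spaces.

θ = κ·ℓ = 0.1125 × 2.6976 = 0.30348 rad
ρ = (1 − cos θ)/κ = (1 − 0.95430)/0.1125 = 0.40620
z = sin θ / κ = 0.29884/0.1125 = 2.65638
x = ρ cos φ = 0.40620 × cos(246.75°) = -0.16035
y = ρ sin φ = 0.40620 × sin(246.75°) = -0.37321

-0.160 -0.373 2.656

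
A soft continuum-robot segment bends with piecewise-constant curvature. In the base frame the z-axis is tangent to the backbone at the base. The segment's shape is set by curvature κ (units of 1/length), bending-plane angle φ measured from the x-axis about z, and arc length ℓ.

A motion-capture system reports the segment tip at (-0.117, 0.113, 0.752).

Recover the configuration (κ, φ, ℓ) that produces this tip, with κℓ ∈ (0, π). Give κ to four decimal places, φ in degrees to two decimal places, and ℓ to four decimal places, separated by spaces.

ρ = √(x²+y²) = √(-0.117² + 0.113²) = 0.16266
φ = atan2(y, x) mod 360° = atan2(0.113, -0.117) = 135.9963°
|p|² = ρ² + z² = 0.16266² + 0.752² = 0.59196
κ = 2ρ / |p|² = 2×0.16266 / 0.59196 = 0.54956
θ = 2·atan2(ρ, z) = 2·atan2(0.16266, 0.752) = 0.42604 rad
ℓ = θ/κ = 0.42604/0.54956 = 0.77524

0.5496 136.00 0.7752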